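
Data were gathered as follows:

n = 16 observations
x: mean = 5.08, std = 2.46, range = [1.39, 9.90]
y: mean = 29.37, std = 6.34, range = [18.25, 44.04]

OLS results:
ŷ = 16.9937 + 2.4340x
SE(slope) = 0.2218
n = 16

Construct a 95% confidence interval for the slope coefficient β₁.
The 95% CI for β₁ is (1.9583, 2.9097)

Confidence interval for the slope:

The 95% CI for β₁ is: β̂₁ ± t*(α/2, n-2) × SE(β̂₁)

Step 1: Find critical t-value
- Confidence level = 0.95
- Degrees of freedom = n - 2 = 16 - 2 = 14
- t*(α/2, 14) = 2.1448

Step 2: Calculate margin of error
Margin = 2.1448 × 0.2218 = 0.4757

Step 3: Construct interval
CI = 2.4340 ± 0.4757
CI = (1.9583, 2.9097)

Interpretation: each one-unit increase in x is associated with a change in mean y of between 1.9583 and 2.9097, with 95% confidence.
Since 0 is outside the interval, a two-sided test at α = 0.05 would reject H₀: β₁ = 0.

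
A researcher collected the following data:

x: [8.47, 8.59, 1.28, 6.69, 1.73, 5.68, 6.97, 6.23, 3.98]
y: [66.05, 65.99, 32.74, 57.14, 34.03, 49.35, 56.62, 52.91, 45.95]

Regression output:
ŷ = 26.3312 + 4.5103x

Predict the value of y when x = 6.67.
ŷ = 56.4149

To predict y for x = 6.67, substitute into the regression equation:

ŷ = 26.3312 + 4.5103 × 6.67
ŷ = 26.3312 + 30.0837
ŷ = 56.4149

This is a point prediction; actual observations scatter around it by roughly the residual standard deviation.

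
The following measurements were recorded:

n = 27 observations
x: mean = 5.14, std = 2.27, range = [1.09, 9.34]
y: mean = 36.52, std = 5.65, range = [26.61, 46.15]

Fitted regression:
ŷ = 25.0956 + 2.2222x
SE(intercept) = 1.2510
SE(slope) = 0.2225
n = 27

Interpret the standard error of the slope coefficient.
SE(slope) = 0.2225 measures the uncertainty in the estimated slope. The coefficient is estimated precisely (SE/|β̂₁| = 10.0%).

SE(β̂₁) = s / √Sxx, where s is the residual standard deviation and Sxx = Σ(x − x̄)². It is the yardstick for how far β̂₁ = 2.2222 could plausibly be from the true slope.

Relative precision:
- SE / |β̂₁| = 0.2225 / 2.2222 = 10.0%
- Rule of thumb (under 20%: precise; 20% to under 50%: moderately precise; 50% or more: imprecise) → precise

Link to the t-test: t = β̂₁ / SE(β̂₁) = 2.2222 / 0.2225 = 9.9874, the statistic for H₀: β₁ = 0.

What drives SE(β̂₁): more residual scatter → larger SE; wider spread of x values → smaller SE.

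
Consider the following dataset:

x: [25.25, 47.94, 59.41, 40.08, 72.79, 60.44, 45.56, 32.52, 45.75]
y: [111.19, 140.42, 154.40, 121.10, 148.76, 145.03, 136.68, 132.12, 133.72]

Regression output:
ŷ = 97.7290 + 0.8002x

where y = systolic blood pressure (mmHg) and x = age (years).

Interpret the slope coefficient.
An increase of one year in age is associated with a 0.8002 mmHg increase in predicted blood pressure.

The slope β₁ = 0.8002 gives the rate at which the fitted blood pressure changes with age.

Interpretation:
- Age up by 1 year → predicted blood pressure increases by 0.8002 mmHg
- This is a linear approximation: the same per-unit change is assumed across the whole observed x range

The intercept β₀ = 97.7290 is the predicted blood pressure when age = 0; since the smallest observed x is 25.25, this is an extrapolation and mainly anchors the line.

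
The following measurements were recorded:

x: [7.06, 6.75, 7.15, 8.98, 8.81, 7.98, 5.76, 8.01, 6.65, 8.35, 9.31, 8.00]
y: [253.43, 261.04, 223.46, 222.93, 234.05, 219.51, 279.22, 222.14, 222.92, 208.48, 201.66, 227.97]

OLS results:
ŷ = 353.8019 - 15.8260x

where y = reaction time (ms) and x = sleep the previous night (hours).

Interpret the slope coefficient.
An increase of one hour in sleep is associated with a 15.8260 ms decrease in predicted reaction time.

The slope β₁ = -15.8260 gives the rate at which the fitted reaction time changes with sleep.

Interpretation:
- Sleep up by 1 hour → predicted reaction time decreases by 15.8260 ms
- This is a linear approximation: the same per-unit change is assumed across the whole observed x range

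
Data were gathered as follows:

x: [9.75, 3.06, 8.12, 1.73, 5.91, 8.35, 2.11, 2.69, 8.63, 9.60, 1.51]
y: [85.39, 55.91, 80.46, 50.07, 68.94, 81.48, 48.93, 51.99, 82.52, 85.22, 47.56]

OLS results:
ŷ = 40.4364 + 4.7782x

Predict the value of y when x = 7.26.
ŷ = 75.1261

Plug x = 7.26 into the fitted line:

ŷ = 40.4364 + 4.7782 × 7.26
ŷ = 40.4364 + 34.6897
ŷ = 75.1261

This is the fitted mean response at that x — an individual observation would come with a wider prediction interval.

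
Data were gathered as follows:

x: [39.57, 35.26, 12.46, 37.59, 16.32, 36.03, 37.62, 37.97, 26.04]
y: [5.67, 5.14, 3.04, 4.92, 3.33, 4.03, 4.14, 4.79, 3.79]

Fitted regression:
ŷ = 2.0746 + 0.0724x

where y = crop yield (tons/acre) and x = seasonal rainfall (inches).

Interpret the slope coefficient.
For each additional inch of rainfall, predicted crop yield increases by approximately 0.0724 tons/acre.

β₁ = 0.0724 is the change in predicted crop yield (tons/acre) per additional inch of rainfall.

Interpretation:
- Rainfall up by 1 inch → predicted crop yield increases by 0.0724 tons/acre
- This is a linear approximation: the same per-unit change is assumed across the whole observed x range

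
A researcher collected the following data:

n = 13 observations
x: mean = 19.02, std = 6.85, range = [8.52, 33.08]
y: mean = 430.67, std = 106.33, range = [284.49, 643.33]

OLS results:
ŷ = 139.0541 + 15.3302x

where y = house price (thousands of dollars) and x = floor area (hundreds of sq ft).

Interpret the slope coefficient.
On average, house price is about 15.3302 thousand dollars higher for every extra hundred sq ft of floor area.

β₁ = 15.3302 is the change in predicted house price (thousand dollars) per additional hundred sq ft of floor area.

Interpretation:
- Floor area up by 1 hundred sq ft → predicted house price increases by 15.3302 thousand dollars
- The effect is assumed constant over the observed range of x (linearity)

(β₀ = 139.0541 is the fitted value at x = 0 and is not part of the slope interpretation.)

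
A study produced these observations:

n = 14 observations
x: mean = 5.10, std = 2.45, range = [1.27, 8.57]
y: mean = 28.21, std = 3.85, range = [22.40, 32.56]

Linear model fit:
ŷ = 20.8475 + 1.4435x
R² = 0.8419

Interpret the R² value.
The model explains 84.19% of the variance in y (R² = 0.8419), leaving 15.81% unexplained; the fit is strong.

R² (coefficient of determination) measures the proportion of variance in y explained by the regression model.

Here R² = 0.8419:
- Explained: 84.19% of the variation in y
- Unexplained (residual): 100% − 84.19% = 15.81%
- Rule of thumb (below 0.3 weak; 0.3 to below 0.7 moderate; 0.7 and above strong) → strong

Note: R² never decreases when predictors are added, so it should not be used alone to compare models of different size.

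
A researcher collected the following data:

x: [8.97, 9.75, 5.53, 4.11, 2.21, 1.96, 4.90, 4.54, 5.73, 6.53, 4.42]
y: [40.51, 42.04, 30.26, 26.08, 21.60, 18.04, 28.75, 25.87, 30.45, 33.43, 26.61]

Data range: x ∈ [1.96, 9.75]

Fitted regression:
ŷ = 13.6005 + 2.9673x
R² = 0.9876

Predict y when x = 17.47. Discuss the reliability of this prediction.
The equation gives ŷ = 65.4392; however x = 17.47 is 7.72 units above the observed range, so this extrapolated value should not be trusted.

Prediction calculation:
ŷ = 13.6005 + 2.9673 × 17.47
ŷ = 65.4392

Reliability:
- Data range: x ∈ [1.96, 9.75]
- Prediction point: x = 17.47 is 7.72 units above the observed range → this is EXTRAPOLATION, not interpolation

Why that matters here:
- Real relationships often flatten, saturate, or turn nonlinear at extremes
- The standard error of prediction grows with (x − x̄)², and x = 17.47 is far from x̄ = 5.33

A defensible statement: 'if the linear trend continued to x = 17.47, y would be about 65.4392' — the premise is untested.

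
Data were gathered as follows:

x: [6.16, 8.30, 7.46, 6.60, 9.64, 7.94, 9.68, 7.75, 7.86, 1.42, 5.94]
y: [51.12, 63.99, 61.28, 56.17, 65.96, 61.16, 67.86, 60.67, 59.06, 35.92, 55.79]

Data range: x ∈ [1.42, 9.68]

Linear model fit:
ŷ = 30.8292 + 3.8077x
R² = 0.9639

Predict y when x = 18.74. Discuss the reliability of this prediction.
The equation gives ŷ = 102.1855; however x = 18.74 is 9.06 units above the observed range, so this extrapolated value should not be trusted.

Prediction calculation:
ŷ = 30.8292 + 3.8077 × 18.74
ŷ = 102.1855

Reliability:
- Data range: x ∈ [1.42, 9.68]
- Prediction point: x = 18.74 is 9.06 units above the observed range → this is EXTRAPOLATION, not interpolation

Why that matters here:
- Real relationships often flatten, saturate, or turn nonlinear at extremes
- There are no observations near this x to validate the fitted line there
- The linear relationship may not hold outside the observed range

Report the number if required, but flag clearly that it is an extrapolation.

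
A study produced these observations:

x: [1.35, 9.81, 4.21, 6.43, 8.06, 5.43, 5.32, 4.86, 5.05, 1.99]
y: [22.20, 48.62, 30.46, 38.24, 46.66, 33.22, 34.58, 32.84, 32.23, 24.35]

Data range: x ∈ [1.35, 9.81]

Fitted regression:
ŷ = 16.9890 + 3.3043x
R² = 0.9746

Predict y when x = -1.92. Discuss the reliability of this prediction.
ŷ = 10.6447, but this is extrapolation (below the data range [1.35, 9.81]) and may be unreliable.

Prediction calculation:
ŷ = 16.9890 + 3.3043 × (-1.92)
ŷ = 10.6447

Reliability:
- Data range: x ∈ [1.35, 9.81]
- Prediction point: x = -1.92 is 3.27 units below the observed range → this is EXTRAPOLATION, not interpolation

Why that matters here:
- There are no observations near this x to validate the fitted line there
- The standard error of prediction grows with (x − x̄)², and x = -1.92 is far from x̄ = 5.25
- R² describes fit only over the sampled x values; it says nothing about behaviour beyond them

Report the number if required, but flag clearly that it is an extrapolation.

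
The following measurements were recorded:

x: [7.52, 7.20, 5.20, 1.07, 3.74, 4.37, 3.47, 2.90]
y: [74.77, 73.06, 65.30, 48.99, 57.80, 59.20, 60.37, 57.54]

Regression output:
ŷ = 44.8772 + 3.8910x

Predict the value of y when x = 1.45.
ŷ = 50.5192

To predict y for x = 1.45, substitute into the regression equation:

ŷ = 44.8772 + 3.8910 × 1.45
ŷ = 44.8772 + 5.6420
ŷ = 50.5192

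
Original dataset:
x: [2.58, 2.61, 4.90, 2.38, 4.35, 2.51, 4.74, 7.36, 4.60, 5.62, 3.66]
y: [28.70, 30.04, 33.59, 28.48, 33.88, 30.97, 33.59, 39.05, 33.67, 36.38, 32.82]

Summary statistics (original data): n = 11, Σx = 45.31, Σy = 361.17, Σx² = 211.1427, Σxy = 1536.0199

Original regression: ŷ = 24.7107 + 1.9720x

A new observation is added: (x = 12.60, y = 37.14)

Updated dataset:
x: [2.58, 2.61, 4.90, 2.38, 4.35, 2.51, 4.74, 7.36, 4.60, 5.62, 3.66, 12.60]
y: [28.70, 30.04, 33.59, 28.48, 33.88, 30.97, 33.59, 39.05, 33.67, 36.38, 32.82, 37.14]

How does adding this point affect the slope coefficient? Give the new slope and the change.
The slope changes from 1.9720 to 0.9045 (change of -1.0675, or -54.1%).

x = 12.60 lies well outside the original x-range [2.38, 7.36] (x̄ ≈ 4.12), so this observation has high leverage and can move the slope substantially.

Step 1: Update the sums with the new point (n goes from 11 to 12)
Σx  = 45.31 + 12.60 = 57.91
Σy  = 361.17 + 37.14 = 398.31
Σx² = 211.1427 + 12.60² = 211.1427 + 158.7600 = 369.9027
Σxy = 1536.0199 + 12.60×37.14 = 1536.0199 + 467.9640 = 2003.9839

Step 2: Recompute the slope with b₁ = (nΣxy − ΣxΣy) / (nΣx² − (Σx)²)
Numerator   = 12×2003.9839 − 57.91×398.31 = 24047.8068 − 23066.1321 = 981.6747
Denominator = 12×369.9027 − 57.91² = 4438.8324 − 3353.5681 = 1085.2643
b₁(new) = 981.6747 / 1085.2643 = 0.9045

(Same formula on the original sums: (11×1536.0199 − 45.31×361.17) / (11×211.1427 − 45.31²) = 531.6062 / 269.5736 = 1.9720, matching the given fit.)

Step 3: Change in slope
Δβ₁ = 0.9045 − 1.9720 = -1.0675
Relative change = -1.0675 / 1.9720 × 100% = -54.1%
→ the slope decreases when the point is added.

Because the point sits below the extension of the original line at a high-leverage x, it tilts the fit down.
In practice: refit with and without it and report both if conclusions differ.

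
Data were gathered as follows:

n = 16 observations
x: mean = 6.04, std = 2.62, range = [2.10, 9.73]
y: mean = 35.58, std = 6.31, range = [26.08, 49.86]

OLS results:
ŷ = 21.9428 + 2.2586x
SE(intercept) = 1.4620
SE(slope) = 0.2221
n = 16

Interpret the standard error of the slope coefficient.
SE(β̂₁) = 0.2221 is the estimated standard deviation of the slope estimate across repeated samples; relative to β̂₁ = 2.2586 that is 9.8%, a precise estimate.

What SE measures:
- The standard error quantifies the sampling variability of the coefficient estimate
- It is the estimated standard deviation of β̂₁ across hypothetical repeated samples of the same size
- Smaller SE → more precise estimate

Relative precision:
- SE / |β̂₁| = 0.2221 / 2.2586 = 9.8%
- Rule of thumb (under 20%: precise; 20% to under 50%: moderately precise; 50% or more: imprecise) → precise

Link to the t-test: t = β̂₁ / SE(β̂₁) = 2.2586 / 0.2221 = 10.1693, the statistic for H₀: β₁ = 0.

What drives SE(β̂₁): more residual scatter → larger SE; wider spread of x values → smaller SE; larger n (here n = 16) → smaller SE.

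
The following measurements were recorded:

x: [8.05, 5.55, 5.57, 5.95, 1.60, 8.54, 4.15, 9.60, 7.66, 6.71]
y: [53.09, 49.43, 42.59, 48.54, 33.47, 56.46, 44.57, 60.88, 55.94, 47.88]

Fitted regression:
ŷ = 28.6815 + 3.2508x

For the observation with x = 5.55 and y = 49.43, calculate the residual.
Residual = 2.7066

The residual is the difference between the actual value and the predicted value:

Residual = y - ŷ

Step 1: Calculate predicted value
ŷ = 28.6815 + 3.2508 × 5.55
ŷ = 46.7234

Step 2: Calculate residual
Residual = 49.43 - 46.7234
Residual = 2.7066

The residual is positive, so the observed y = 49.43 sits above the regression line (the line underestimates it by 2.7066).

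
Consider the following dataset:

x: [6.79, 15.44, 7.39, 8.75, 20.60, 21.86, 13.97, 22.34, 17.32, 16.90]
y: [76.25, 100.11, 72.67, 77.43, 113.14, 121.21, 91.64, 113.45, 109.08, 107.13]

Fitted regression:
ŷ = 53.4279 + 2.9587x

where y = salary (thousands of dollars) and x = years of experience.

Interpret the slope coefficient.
On average, salary is about 2.9587 thousand dollars higher for every extra year of experience.

The slope β₁ = 2.9587 gives the rate at which the fitted salary changes with experience.

Interpretation:
- Experience up by 1 year → predicted salary increases by 2.9587 thousand dollars
- The effect is assumed constant over the observed range of x (linearity)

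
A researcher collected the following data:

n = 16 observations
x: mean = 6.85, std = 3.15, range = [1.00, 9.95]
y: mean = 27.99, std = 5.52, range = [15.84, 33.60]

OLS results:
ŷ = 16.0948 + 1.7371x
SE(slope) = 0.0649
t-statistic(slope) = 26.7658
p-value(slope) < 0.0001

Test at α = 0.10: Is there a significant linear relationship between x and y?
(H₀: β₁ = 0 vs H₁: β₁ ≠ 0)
Reject H₀: p-value < 0.0001 < α = 0.10. The linear relationship is significant at the 10% level.

Hypothesis test for the slope coefficient:

H₀: β₁ = 0 (no linear relationship)
H₁: β₁ ≠ 0 (linear relationship exists)

Test statistic: t = β̂₁ / SE(β̂₁) = 1.7371 / 0.0649 = 26.7658

The p-value (<0.0001) is the probability, under H₀, of a t-statistic at least as extreme as |t| = 26.7658 (two-sided, df = n − 2 = 14).

Decision rule: reject H₀ if p-value < α.
p-value < 0.0001 < α = 0.10 → reject H₀.

At α = 0.10 the data do provide convincing evidence of a nonzero slope.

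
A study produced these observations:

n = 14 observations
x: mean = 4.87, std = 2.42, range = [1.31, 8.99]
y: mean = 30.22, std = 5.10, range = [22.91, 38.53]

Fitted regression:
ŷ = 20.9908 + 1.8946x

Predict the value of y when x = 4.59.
ŷ = 29.6870

To predict y for x = 4.59, substitute into the regression equation:

ŷ = 20.9908 + 1.8946 × 4.59
ŷ = 20.9908 + 8.6962
ŷ = 29.6870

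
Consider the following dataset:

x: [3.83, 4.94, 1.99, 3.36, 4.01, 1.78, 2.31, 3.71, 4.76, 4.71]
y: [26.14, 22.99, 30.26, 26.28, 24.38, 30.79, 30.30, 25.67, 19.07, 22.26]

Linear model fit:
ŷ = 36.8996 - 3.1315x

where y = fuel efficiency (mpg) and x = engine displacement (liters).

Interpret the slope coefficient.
On average, fuel efficiency is about 3.1315 mpg lower for every extra liter of engine displacement.

β₁ = -3.1315 is the change in predicted fuel efficiency (mpg) per additional liter of engine displacement.

Interpretation:
- Engine displacement up by 1 liter → predicted fuel efficiency decreases by 3.1315 mpg
- This is a linear approximation: the same per-unit change is assumed across the whole observed x range
- The sign (−) gives the direction; the magnitude 3.1315 gives the size of the effect per liter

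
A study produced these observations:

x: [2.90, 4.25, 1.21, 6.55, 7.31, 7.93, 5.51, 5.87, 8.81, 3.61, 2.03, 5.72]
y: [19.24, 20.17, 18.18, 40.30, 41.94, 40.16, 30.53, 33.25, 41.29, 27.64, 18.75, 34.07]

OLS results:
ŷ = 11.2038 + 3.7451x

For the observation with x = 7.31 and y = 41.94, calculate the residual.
Residual = 3.3595

The residual is the difference between the actual value and the predicted value:

Residual = y - ŷ

Step 1: Calculate predicted value
ŷ = 11.2038 + 3.7451 × 7.31
ŷ = 38.5805

Step 2: Calculate residual
Residual = 41.94 - 38.5805
Residual = 3.3595

Sign check: y > ŷ, so the point is above the line and the fit underestimates here.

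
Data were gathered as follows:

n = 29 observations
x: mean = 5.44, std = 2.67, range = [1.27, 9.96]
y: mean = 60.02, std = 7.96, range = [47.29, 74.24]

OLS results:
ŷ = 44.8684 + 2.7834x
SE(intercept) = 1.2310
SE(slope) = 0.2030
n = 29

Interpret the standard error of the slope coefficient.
The slope 2.7834 is pinned down to within about ±0.2030 (one SE) by these data — relative uncertainty 7.3%, i.e. precise.

What SE measures:
- The standard error quantifies the sampling variability of the coefficient estimate
- It is the estimated standard deviation of β̂₁ across hypothetical repeated samples of the same size
- Smaller SE → more precise estimate

Relative precision:
- SE / |β̂₁| = 0.2030 / 2.7834 = 7.3%
- Rule of thumb (under 20%: precise; 20% to under 50%: moderately precise; 50% or more: imprecise) → precise

Link to interval estimation: a confidence interval for β₁ is β̂₁ ± t* × 0.2030, so SE sets the half-width per unit of t*.

What drives SE(β̂₁): larger n (here n = 29) → smaller SE; wider spread of x values → smaller SE.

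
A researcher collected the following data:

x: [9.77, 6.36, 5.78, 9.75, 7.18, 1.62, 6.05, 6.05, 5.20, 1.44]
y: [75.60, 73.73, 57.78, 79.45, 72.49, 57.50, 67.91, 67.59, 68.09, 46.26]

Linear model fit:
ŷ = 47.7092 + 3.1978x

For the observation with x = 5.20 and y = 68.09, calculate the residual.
Residual = 3.7522

The residual is the difference between the actual value and the predicted value:

Residual = y - ŷ

Step 1: Calculate predicted value
ŷ = 47.7092 + 3.1978 × 5.20
ŷ = 64.3378

Step 2: Calculate residual
Residual = 68.09 - 64.3378
Residual = 3.7522

The residual is positive, so the observed y = 68.09 sits above the regression line (the line underestimates it by 3.7522).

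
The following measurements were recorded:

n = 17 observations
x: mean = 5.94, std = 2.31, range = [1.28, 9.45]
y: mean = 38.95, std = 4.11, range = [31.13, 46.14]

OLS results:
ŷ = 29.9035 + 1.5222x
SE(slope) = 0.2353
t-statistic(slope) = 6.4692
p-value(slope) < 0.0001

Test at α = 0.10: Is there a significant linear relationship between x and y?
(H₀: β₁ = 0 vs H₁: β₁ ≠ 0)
p-value < 0.0001 < α = 0.10, so we reject H₀. The relationship is significant.

Hypothesis test for the slope coefficient:

H₀: β₁ = 0 (no linear relationship)
H₁: β₁ ≠ 0 (linear relationship exists)

Test statistic: t = β̂₁ / SE(β̂₁) = 1.5222 / 0.2353 = 6.4692

The p-value (<0.0001) is the probability, under H₀, of a t-statistic at least as extreme as |t| = 6.4692 (two-sided, df = n − 2 = 15).

Decision rule: reject H₀ if p-value < α.
p-value < 0.0001 < α = 0.10 → reject H₀.

There is sufficient evidence at the 10% significance level to conclude that a linear relationship exists between x and y.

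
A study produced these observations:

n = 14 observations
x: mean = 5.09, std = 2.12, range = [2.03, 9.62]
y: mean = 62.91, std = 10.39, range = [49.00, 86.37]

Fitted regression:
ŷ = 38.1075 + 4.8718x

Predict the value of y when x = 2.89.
ŷ = 52.1870

x = 2.89 lies inside the observed range [2.03, 9.62], so the fitted equation applies directly:

ŷ = 38.1075 + 4.8718 × 2.89
ŷ = 38.1075 + 14.0795
ŷ = 52.1870

This is the fitted mean response at that x — an individual observation would come with a wider prediction interval.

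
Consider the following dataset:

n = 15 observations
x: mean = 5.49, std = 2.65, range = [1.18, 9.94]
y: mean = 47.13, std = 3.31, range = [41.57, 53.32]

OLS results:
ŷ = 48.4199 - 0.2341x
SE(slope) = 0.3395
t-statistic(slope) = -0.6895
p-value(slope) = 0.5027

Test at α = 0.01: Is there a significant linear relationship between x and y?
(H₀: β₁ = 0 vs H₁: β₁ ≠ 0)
Since p-value = 0.5027 ≥ α = 0.01, fail to reject H₀ — the slope is not significantly different from 0.

Hypothesis test for the slope coefficient:

H₀: β₁ = 0 (no linear relationship)
H₁: β₁ ≠ 0 (linear relationship exists)

Test statistic: t = β̂₁ / SE(β̂₁) = -0.2341 / 0.3395 = -0.6895

p = 0.5027: how often a slope estimate this far from 0 (in SE units) would arise by chance if β₁ were truly 0.

Decision rule: reject H₀ if p-value < α.
p-value = 0.5027 ≥ α = 0.01 → fail to reject H₀.

Conclusion: the linear association between x and y is not significant at the 1% level.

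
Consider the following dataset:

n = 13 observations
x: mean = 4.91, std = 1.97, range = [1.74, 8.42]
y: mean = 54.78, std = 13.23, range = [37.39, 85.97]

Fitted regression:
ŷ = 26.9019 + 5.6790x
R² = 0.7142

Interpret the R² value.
The model explains 71.42% of the variance in y (R² = 0.7142), leaving 28.58% unexplained; the fit is strong.

The coefficient of determination R² is the fraction of the total variation in y that the fitted line accounts for.

Here R² = 0.7142:
- Explained: 71.42% of the variation in y
- Unexplained (residual): 100% − 71.42% = 28.58%
- Rule of thumb (below 0.3 weak; 0.3 to below 0.7 moderate; 0.7 and above strong) → strong

Equivalently, for simple linear regression R² = r², so |r| = √0.7142 ≈ 0.8451.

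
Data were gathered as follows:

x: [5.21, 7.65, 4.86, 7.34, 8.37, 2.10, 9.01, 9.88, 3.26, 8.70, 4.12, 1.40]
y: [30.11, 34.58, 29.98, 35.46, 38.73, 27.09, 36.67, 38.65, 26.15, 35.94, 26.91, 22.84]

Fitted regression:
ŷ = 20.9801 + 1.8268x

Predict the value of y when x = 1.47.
ŷ = 23.6655

To predict y for x = 1.47, substitute into the regression equation:

ŷ = 20.9801 + 1.8268 × 1.47
ŷ = 20.9801 + 2.6854
ŷ = 23.6655

This is the fitted mean response at that x — an individual observation would come with a wider prediction interval.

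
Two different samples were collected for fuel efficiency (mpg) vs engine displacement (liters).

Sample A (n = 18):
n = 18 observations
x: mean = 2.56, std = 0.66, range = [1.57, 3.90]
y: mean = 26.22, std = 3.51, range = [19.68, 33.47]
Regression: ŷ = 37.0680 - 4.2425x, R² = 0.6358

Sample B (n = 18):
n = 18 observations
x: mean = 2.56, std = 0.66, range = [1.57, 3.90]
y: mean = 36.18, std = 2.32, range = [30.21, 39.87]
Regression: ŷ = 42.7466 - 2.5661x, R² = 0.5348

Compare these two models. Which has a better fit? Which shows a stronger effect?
Model A has the better fit (R² = 0.6358 vs 0.5348). Model A shows the stronger effect (|β₁| = 4.2425 vs 2.5661).

Model Comparison:

Which explains more variance? (R²)
- Model A: R² = 0.6358 → 63.58% of variance in fuel efficiency explained
- Model B: R² = 0.5348 → 53.48% of variance in fuel efficiency explained
- 0.6358 > 0.5348 → Model A has the better fit

Which has the larger per-liter effect? (|β₁|)
- Model A: β₁ = -4.2425 → predicted fuel efficiency falls 4.2425 mpg per additional liter of engine displacement
- Model B: β₁ = -2.5661 → predicted fuel efficiency falls 2.5661 mpg per additional liter of engine displacement
- |-4.2425| > |-2.5661| → Model A shows the stronger marginal effect

Notes:
- The two samples could reflect different populations, time periods, or measurement quality.
- R² measures how tightly points cluster around the line; β₁ measures how steep the line is — they answer different questions.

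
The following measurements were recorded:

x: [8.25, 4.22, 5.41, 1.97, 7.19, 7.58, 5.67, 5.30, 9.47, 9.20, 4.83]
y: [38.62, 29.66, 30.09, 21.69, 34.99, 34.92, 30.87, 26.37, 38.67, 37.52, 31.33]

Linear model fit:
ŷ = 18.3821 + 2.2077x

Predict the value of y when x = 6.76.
ŷ = 33.3062

x = 6.76 lies inside the observed range [1.97, 9.47], so the fitted equation applies directly:

ŷ = 18.3821 + 2.2077 × 6.76
ŷ = 18.3821 + 14.9241
ŷ = 33.3062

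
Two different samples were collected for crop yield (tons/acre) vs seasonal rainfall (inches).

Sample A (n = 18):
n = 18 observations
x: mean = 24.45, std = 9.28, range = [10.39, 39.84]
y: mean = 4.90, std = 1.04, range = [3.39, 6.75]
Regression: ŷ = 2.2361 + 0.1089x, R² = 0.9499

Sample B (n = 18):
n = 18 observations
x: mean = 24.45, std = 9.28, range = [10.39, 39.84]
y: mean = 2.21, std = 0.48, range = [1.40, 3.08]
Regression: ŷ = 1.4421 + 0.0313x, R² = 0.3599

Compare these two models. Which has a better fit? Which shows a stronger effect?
Model A has the better fit (R² = 0.9499 vs 0.3599). Model A shows the stronger effect (|β₁| = 0.1089 vs 0.0313).

Model Comparison:

Fit — compare R²:
- Model A: R² = 0.9499 → 94.99% of variance in crop yield explained
- Model B: R² = 0.3599 → 35.99% of variance in crop yield explained
- 0.9499 > 0.3599 → Model A has the better fit

Which has the larger per-inch effect? (|β₁|)
- Model A: β₁ = 0.1089 → predicted crop yield rises 0.1089 tons/acre per additional inch of rainfall
- Model B: β₁ = 0.0313 → predicted crop yield rises 0.0313 tons/acre per additional inch of rainfall
- |0.1089| > |0.0313| → Model A shows the stronger marginal effect

Note: R² measures how tightly points cluster around the line; β₁ measures how steep the line is — they answer different questions.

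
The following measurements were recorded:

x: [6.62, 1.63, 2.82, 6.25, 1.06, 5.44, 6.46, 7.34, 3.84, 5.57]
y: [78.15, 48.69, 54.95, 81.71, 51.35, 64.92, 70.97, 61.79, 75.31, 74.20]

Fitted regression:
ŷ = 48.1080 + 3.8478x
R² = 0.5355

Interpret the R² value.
R² = 0.5355 means 53.55% of the variation in y is explained by the linear relationship with x. This indicates a moderate fit.

R² = 1 − SS_res/SS_tot compares the residual scatter to the total scatter of y about its mean.

Here R² = 0.5355:
- Explained: 53.55% of the variation in y
- Unexplained (residual): 100% − 53.55% = 46.45%
- Rule of thumb (below 0.3 weak; 0.3 to below 0.7 moderate; 0.7 and above strong) → moderate

Calculation: R² = 1 − (SS_res / SS_tot), where SS_res is the sum of squared residuals and SS_tot the total sum of squares.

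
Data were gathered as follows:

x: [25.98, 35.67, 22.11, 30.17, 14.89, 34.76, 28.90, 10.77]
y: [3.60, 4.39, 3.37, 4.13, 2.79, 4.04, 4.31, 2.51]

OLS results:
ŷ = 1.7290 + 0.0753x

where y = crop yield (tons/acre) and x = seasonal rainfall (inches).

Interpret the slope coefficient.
On average, crop yield is about 0.0753 tons/acre higher for every extra inch of rainfall.

β₁ = 0.0753 is the change in predicted crop yield (tons/acre) per additional inch of rainfall.

Interpretation:
- Rainfall up by 1 inch → predicted crop yield increases by 0.0753 tons/acre
- The effect is assumed constant over the observed range of x (linearity)

(β₀ = 1.7290 is the fitted value at x = 0 and is not part of the slope interpretation.)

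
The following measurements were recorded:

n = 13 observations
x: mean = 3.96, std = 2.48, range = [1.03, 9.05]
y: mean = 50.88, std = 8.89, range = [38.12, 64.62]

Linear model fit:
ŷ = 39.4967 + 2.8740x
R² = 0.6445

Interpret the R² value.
The model explains 64.45% of the variance in y (R² = 0.6445), leaving 35.55% unexplained; the fit is moderate.

R² = 1 − SS_res/SS_tot compares the residual scatter to the total scatter of y about its mean.

Here R² = 0.6445:
- Explained: 64.45% of the variation in y
- Unexplained (residual): 100% − 64.45% = 35.55%
- Rule of thumb (below 0.3 weak; 0.3 to below 0.7 moderate; 0.7 and above strong) → moderate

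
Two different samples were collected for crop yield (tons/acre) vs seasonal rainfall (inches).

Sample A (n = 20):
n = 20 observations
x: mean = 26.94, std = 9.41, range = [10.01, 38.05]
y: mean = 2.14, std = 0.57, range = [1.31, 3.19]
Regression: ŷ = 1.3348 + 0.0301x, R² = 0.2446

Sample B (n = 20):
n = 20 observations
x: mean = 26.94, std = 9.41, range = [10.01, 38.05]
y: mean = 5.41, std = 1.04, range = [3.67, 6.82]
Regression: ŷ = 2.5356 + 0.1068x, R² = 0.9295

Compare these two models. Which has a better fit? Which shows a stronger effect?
Model B has the better fit (R² = 0.9295 vs 0.2446). Model B shows the stronger effect (|β₁| = 0.1068 vs 0.0301).

Model Comparison:

Goodness of fit (R²):
- Model A: R² = 0.2446 → 24.46% of variance in crop yield explained
- Model B: R² = 0.9295 → 92.95% of variance in crop yield explained
- 0.9295 > 0.2446 → Model B has the better fit

Effect size (slope magnitude):
- Model A: β₁ = 0.0301 → predicted crop yield rises 0.0301 tons/acre per additional inch of rainfall
- Model B: β₁ = 0.1068 → predicted crop yield rises 0.1068 tons/acre per additional inch of rainfall
- |0.0301| < |0.1068| → Model B shows the stronger marginal effect

Notes:
- The two samples could reflect different populations, time periods, or measurement quality.
- A better fit (higher R²) doesn't necessarily mean a more important relationship.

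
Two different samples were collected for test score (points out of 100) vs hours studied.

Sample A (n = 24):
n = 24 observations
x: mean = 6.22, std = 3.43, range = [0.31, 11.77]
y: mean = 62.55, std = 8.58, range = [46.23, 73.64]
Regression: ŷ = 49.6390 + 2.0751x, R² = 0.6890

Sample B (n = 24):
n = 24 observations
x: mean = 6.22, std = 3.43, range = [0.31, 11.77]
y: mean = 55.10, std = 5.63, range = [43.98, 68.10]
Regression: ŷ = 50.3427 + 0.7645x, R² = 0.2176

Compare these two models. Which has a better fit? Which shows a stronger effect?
Model A has the better fit (R² = 0.6890 vs 0.2176). Model A shows the stronger effect (|β₁| = 2.0751 vs 0.7645).

Model Comparison:

Goodness of fit (R²):
- Model A: R² = 0.6890 → 68.90% of variance in test score explained
- Model B: R² = 0.2176 → 21.76% of variance in test score explained
- 0.6890 > 0.2176 → Model A has the better fit

Which has the larger per-hour effect? (|β₁|)
- Model A: β₁ = 2.0751 → predicted test score rises 2.0751 points per additional hour of study time
- Model B: β₁ = 0.7645 → predicted test score rises 0.7645 points per additional hour of study time
- |2.0751| > |0.7645| → Model A shows the stronger marginal effect

Note: R² measures how tightly points cluster around the line; β₁ measures how steep the line is — they answer different questions.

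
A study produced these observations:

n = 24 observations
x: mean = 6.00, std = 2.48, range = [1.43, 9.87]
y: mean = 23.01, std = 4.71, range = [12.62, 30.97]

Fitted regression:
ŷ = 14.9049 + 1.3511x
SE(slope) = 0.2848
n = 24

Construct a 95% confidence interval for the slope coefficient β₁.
The 95% CI for β₁ is (0.7605, 1.9417)

Confidence interval for the slope:

The 95% CI for β₁ is: β̂₁ ± t*(α/2, n-2) × SE(β̂₁)

Step 1: Find critical t-value
- Confidence level = 0.95
- Degrees of freedom = n - 2 = 24 - 2 = 22
- t*(α/2, 22) = 2.0739

Step 2: Calculate margin of error
Margin = 2.0739 × 0.2848 = 0.5906

Step 3: Construct interval
CI = 1.3511 ± 0.5906
CI = (0.7605, 1.9417)

Interpretation: each one-unit increase in x is associated with a change in mean y of between 0.7605 and 1.9417, with 95% confidence.
Since 0 is outside the interval, a two-sided test at α = 0.05 would reject H₀: β₁ = 0.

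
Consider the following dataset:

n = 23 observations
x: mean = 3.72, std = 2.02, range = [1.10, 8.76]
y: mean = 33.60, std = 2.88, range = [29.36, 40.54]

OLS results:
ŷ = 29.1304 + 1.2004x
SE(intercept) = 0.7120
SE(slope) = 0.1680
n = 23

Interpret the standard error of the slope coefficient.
The slope 1.2004 is pinned down to within about ±0.1680 (one SE) by these data — relative uncertainty 14.0%, i.e. precise.

SE(β̂₁) = s / √Sxx, where s is the residual standard deviation and Sxx = Σ(x − x̄)². It is the yardstick for how far β̂₁ = 1.2004 could plausibly be from the true slope.

Relative precision:
- SE / |β̂₁| = 0.1680 / 1.2004 = 14.0%
- Rule of thumb (under 20%: precise; 20% to under 50%: moderately precise; 50% or more: imprecise) → precise

Rough 95% range (±2 SE): 1.2004 ± 0.3360 → (0.8644, 1.5364).

What drives SE(β̂₁): more residual scatter → larger SE.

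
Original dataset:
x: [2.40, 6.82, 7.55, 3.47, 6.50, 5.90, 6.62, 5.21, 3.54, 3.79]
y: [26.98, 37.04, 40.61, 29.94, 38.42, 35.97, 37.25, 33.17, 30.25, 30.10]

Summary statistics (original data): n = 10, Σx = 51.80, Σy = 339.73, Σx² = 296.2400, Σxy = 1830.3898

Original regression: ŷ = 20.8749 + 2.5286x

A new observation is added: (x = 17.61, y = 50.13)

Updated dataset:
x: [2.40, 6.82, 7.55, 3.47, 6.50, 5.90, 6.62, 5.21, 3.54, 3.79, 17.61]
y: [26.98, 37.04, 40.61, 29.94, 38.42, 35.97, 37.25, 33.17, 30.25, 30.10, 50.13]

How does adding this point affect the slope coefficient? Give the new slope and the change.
The slope changes from 2.5286 to 1.5036 (change of -1.0250, or -40.5%).

x = 17.61 lies well outside the original x-range [2.40, 7.55] (x̄ ≈ 5.18), so this observation has high leverage and can move the slope substantially.

Step 1: Update the sums with the new point (n goes from 10 to 11)
Σx  = 51.80 + 17.61 = 69.41
Σy  = 339.73 + 50.13 = 389.86
Σx² = 296.2400 + 17.61² = 296.2400 + 310.1121 = 606.3521
Σxy = 1830.3898 + 17.61×50.13 = 1830.3898 + 882.7893 = 2713.1791

Step 2: Recompute the slope with b₁ = (nΣxy − ΣxΣy) / (nΣx² − (Σx)²)
Numerator   = 11×2713.1791 − 69.41×389.86 = 29844.9701 − 27060.1826 = 2784.7875
Denominator = 11×606.3521 − 69.41² = 6669.8731 − 4817.7481 = 1852.1250
b₁(new) = 2784.7875 / 1852.1250 = 1.5036

(Same formula on the original sums: (10×1830.3898 − 51.80×339.73) / (10×296.2400 − 51.80²) = 705.8840 / 279.1600 = 2.5286, matching the given fit.)

Step 3: Change in slope
Δβ₁ = 1.5036 − 2.5286 = -1.0250
Relative change = -1.0250 / 2.5286 × 100% = -40.5%
→ the slope decreases when the point is added.

Because the point sits below the extension of the original line at a high-leverage x, it tilts the fit down.
In practice: check such a point for data-entry or measurement error; refit with and without it and report both if conclusions differ.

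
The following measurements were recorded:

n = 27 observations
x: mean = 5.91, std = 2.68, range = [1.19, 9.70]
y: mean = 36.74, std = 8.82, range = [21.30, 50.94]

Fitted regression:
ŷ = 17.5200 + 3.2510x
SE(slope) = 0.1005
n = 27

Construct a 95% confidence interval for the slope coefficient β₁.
The 95% CI for β₁ is (3.0440, 3.4580)

Confidence interval for the slope:

The 95% CI for β₁ is: β̂₁ ± t*(α/2, n-2) × SE(β̂₁)

Step 1: Find critical t-value
- Confidence level = 0.95
- Degrees of freedom = n - 2 = 27 - 2 = 25
- t*(α/2, 25) = 2.0595

Step 2: Calculate margin of error
Margin = 2.0595 × 0.1005 = 0.2070

Step 3: Construct interval
CI = 3.2510 ± 0.2070
CI = (3.0440, 3.4580)

Interpretation: each one-unit increase in x is associated with a change in mean y of between 3.0440 and 3.4580, with 95% confidence.
Since 0 is outside the interval, a two-sided test at α = 0.05 would reject H₀: β₁ = 0.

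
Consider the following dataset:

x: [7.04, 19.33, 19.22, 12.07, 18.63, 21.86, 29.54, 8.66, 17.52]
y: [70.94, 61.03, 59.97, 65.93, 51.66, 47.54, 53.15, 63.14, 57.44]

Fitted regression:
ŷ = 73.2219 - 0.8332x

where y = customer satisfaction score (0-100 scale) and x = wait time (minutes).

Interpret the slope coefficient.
For each additional minute of wait time, predicted satisfaction score decreases by approximately 0.8332 points.

The slope coefficient β₁ = -0.8332 represents the marginal effect of wait time on satisfaction score.

Interpretation:
- Wait time up by 1 minute → predicted satisfaction score decreases by 0.8332 points
- This is a linear approximation: the same per-unit change is assumed across the whole observed x range
- The slope describes association in these data, not necessarily a causal effect

The intercept β₀ = 73.2219 is the predicted satisfaction score when wait time = 0; since the smallest observed x is 7.04, this is an extrapolation and mainly anchors the line.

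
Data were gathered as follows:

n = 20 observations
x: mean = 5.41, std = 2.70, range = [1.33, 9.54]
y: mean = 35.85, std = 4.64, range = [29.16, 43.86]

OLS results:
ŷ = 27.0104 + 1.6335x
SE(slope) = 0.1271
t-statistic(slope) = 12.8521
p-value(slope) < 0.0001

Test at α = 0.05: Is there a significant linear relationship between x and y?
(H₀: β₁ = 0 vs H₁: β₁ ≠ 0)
Since p-value < 0.0001 < α = 0.05, reject H₀ — the slope is significantly different from 0.

Hypothesis test for the slope coefficient:

H₀: β₁ = 0 (no linear relationship)
H₁: β₁ ≠ 0 (linear relationship exists)

Test statistic: t = β̂₁ / SE(β̂₁) = 1.6335 / 0.1271 = 12.8521

p < 0.0001: how often a slope estimate this far from 0 (in SE units) would arise by chance if β₁ were truly 0.

Decision rule: reject H₀ if p-value < α.
p-value < 0.0001 < α = 0.05 → reject H₀.

Conclusion: the linear association between x and y is significant at the 5% level.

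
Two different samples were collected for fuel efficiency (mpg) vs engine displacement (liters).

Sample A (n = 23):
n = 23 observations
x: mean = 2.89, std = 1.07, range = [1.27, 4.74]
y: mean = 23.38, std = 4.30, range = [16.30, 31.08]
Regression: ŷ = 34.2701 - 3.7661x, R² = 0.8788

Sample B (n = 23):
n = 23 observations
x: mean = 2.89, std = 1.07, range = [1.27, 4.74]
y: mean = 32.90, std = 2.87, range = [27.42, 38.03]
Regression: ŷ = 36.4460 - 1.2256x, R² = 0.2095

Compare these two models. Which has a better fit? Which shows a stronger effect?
Model A has the better fit (R² = 0.8788 vs 0.2095). Model A shows the stronger effect (|β₁| = 3.7661 vs 1.2256).

Model Comparison:

Which explains more variance? (R²)
- Model A: R² = 0.8788 → 87.88% of variance in fuel efficiency explained
- Model B: R² = 0.2095 → 20.95% of variance in fuel efficiency explained
- 0.8788 > 0.2095 → Model A has the better fit

Which has the larger per-liter effect? (|β₁|)
- Model A: β₁ = -3.7661 → predicted fuel efficiency falls 3.7661 mpg per additional liter of engine displacement
- Model B: β₁ = -1.2256 → predicted fuel efficiency falls 1.2256 mpg per additional liter of engine displacement
- |-3.7661| > |-1.2256| → Model A shows the stronger marginal effect

Note: A steeper slope doesn't make a better model if the scatter around the line is large.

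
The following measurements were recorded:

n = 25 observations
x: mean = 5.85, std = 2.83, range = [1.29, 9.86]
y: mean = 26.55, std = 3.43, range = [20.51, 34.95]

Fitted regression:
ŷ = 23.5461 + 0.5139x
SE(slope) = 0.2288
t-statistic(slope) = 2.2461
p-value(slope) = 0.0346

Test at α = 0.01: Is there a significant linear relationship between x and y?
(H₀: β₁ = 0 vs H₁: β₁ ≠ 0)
p-value = 0.0346 ≥ α = 0.01, so we fail to reject H₀. The relationship is not significant.

Hypothesis test for the slope coefficient:

H₀: β₁ = 0 (no linear relationship)
H₁: β₁ ≠ 0 (linear relationship exists)

Test statistic: t = β̂₁ / SE(β̂₁) = 0.5139 / 0.2288 = 2.2461

With df = 23, the two-sided p-value for |t| = 2.2461 is 0.0346.

Decision rule: reject H₀ if p-value < α.
p-value = 0.0346 ≥ α = 0.01 → fail to reject H₀.

Conclusion: the linear association between x and y is not significant at the 1% level.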